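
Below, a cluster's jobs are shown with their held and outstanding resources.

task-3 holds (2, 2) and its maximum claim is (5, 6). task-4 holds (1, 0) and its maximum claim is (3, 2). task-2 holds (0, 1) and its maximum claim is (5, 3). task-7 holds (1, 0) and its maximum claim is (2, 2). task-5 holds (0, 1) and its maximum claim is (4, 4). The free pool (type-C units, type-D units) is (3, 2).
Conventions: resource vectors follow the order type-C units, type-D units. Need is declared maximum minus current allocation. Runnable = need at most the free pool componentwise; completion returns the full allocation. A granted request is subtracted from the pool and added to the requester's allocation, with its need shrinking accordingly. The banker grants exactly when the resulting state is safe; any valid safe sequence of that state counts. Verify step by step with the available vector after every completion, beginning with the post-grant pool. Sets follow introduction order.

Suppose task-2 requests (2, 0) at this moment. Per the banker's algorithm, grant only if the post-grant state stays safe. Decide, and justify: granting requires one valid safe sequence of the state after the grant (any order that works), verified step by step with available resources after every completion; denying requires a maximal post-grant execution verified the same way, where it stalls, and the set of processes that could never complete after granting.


GRANT. The post-grant state is safe; one safe sequence: task-7, task-4, task-2, task-5, task-3.
Key observation: with (1, 2) left after the transfer, task-7 can run at once — the state stays safe.
Step-by-step check of the post-grant state:
  pool = (1, 2)
  run task-7 (needs (1, 2), free (1, 2)); after release of (1, 0) the pool is (2, 2)
  run task-4 (needs (2, 2), free (2, 2)); after release of (1, 0) the pool is (3, 2)
  run task-2 (needs (3, 2), free (3, 2)); after release of (2, 1) the pool is (5, 3)
  run task-5 (needs (4, 3), free (5, 3)); after release of (0, 1) the pool is (5, 4)
  run task-3 (needs (3, 4), free (5, 4)); after release of (2, 2) the pool is (7, 6)


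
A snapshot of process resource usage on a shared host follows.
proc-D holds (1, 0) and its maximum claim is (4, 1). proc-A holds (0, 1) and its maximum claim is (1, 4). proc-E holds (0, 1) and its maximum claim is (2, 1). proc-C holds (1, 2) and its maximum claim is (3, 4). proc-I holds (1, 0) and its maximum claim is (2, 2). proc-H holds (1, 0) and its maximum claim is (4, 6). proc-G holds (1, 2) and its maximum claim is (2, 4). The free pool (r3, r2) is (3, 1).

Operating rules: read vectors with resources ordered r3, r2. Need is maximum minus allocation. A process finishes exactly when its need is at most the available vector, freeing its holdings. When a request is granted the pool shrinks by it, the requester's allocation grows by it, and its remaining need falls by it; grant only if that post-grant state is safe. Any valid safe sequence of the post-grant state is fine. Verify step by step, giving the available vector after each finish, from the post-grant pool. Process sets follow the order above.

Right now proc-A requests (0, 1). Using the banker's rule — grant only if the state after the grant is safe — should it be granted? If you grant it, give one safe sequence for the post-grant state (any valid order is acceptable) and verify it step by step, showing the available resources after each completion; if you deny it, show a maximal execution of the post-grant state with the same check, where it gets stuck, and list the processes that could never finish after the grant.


DENY: after the grant no complete ordering would exist.
Key observation: once proc-E, proc-D finish, the pool peaks at (4, 1) — and every remaining process still needs more r2 than that.
Pretend the grant happened; the run proc-E, proc-D goes as far as possible. Check, step by step:
  pool = (3, 0)
  proc-E needs (2, 0) <= (3, 0) -> finishes; pool += (0, 1) = (3, 1)
  proc-D needs (3, 1) <= (3, 1) -> finishes; pool += (1, 0) = (4, 1)
  proc-A cannot run: need (1, 2) vs free (4, 1) (insufficient r2)
  proc-C cannot run: need (2, 2) vs free (4, 1) (insufficient r2)
  proc-I cannot run: need (1, 2) vs free (4, 1) (insufficient r2)
  proc-H cannot run: need (3, 6) vs free (4, 1) (insufficient r2)
  proc-G cannot run: need (1, 2) vs free (4, 1) (insufficient r2)
Post-grant, the permanently blocked set is proc-A, proc-C, proc-I, proc-H and proc-G.


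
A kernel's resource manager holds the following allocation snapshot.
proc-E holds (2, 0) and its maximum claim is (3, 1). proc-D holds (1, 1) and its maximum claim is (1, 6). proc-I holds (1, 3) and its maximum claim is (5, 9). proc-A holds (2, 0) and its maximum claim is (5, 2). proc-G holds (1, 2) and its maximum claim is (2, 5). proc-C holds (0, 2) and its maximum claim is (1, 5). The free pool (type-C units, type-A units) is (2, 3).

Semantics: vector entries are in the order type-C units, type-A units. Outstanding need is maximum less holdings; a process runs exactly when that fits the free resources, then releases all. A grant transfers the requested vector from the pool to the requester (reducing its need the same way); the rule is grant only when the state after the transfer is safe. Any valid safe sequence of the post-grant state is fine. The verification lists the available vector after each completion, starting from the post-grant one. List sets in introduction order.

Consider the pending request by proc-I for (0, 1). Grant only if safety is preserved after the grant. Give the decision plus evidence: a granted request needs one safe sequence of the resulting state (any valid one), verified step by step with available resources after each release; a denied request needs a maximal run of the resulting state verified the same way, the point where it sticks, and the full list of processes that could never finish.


DENY — the pretend-granted state is unsafe.
Key observation: the pool after proc-E, proc-A is (6, 2); every surviving request exceeds it in type-A units, so progress ends there.
On the post-grant state, proc-E, proc-A is a maximal run — nothing extends it. Verifying each step:
  pool = (2, 2)
  proc-E needs (1, 1) <= (2, 2) -> finishes; pool += (2, 0) = (4, 2)
  proc-A needs (3, 2) <= (4, 2) -> finishes; pool += (2, 0) = (6, 2)
  proc-D cannot run: need (0, 5) vs free (6, 2) (insufficient type-A units)
  proc-I cannot run: need (4, 5) vs free (6, 2) (insufficient type-A units)
  proc-G cannot run: need (1, 3) vs free (6, 2) (insufficient type-A units)
  proc-C cannot run: need (1, 3) vs free (6, 2) (insufficient type-A units)
Had the request been granted, proc-D, proc-I, proc-G and proc-C could never finish.


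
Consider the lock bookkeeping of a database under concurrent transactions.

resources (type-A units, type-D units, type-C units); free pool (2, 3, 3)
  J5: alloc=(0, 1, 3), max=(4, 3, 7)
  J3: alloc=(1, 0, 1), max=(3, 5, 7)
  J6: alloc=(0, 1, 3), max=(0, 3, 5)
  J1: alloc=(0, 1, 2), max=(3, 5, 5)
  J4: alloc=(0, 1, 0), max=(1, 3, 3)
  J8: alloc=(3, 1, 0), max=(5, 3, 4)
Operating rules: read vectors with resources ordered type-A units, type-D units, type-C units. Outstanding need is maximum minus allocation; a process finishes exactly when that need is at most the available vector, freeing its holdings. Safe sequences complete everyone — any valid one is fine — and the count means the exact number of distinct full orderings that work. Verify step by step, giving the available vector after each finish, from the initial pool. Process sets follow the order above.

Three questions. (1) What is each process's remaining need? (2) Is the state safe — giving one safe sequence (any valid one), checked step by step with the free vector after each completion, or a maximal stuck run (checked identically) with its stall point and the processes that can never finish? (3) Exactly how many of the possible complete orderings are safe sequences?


(1) Need matrix, components ordered type-A units, type-D units, type-C units:
  J5: (4, 2, 4)
  J3: (2, 5, 6)
  J6: (0, 2, 2)
  J1: (3, 4, 3)
  J4: (1, 2, 3)
  J8: (2, 2, 4)
(2) The state is SAFE; one workable sequence: J4, J6, J8, J5, J1, J3.
Key observation: J4 marks the first exact bind of the order: its need (1, 2, 3) fits the free (2, 3, 3) with zero slack on a requested resource.
Walking it through:
  pool = (2, 3, 3)
  run J4 (needs (1, 2, 3), free (2, 3, 3)); after release of (0, 1, 0) the pool is (2, 4, 3)
  run J6 (needs (0, 2, 2), free (2, 4, 3)); after release of (0, 1, 3) the pool is (2, 5, 6)
  run J8 (needs (2, 2, 4), free (2, 5, 6)); after release of (3, 1, 0) the pool is (5, 6, 6)
  run J5 (needs (4, 2, 4), free (5, 6, 6)); after release of (0, 1, 3) the pool is (5, 7, 9)
  run J1 (needs (3, 4, 3), free (5, 7, 9)); after release of (0, 1, 2) the pool is (5, 8, 11)
  run J3 (needs (2, 5, 6), free (5, 8, 11)); after release of (1, 0, 1) the pool is (6, 8, 12)
(3) Precisely 42 of the possible complete orderings are safe sequences.


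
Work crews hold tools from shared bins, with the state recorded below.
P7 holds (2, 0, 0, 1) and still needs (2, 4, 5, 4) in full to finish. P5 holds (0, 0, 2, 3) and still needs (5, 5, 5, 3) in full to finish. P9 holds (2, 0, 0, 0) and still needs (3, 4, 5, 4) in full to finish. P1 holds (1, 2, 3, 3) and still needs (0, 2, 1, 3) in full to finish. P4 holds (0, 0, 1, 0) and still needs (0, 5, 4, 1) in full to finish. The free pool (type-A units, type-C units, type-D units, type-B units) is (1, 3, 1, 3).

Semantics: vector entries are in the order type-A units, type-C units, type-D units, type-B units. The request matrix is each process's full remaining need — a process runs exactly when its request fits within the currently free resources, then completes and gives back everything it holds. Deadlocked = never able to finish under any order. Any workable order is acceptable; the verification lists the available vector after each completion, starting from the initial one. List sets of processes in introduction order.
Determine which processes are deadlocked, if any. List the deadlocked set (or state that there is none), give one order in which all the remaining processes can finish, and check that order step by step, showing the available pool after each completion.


No process is deadlocked.
Key observation: no deadlock: P1 fits now, and the freed resources carry the rest through.
A valid finishing order for the others: P1, P4, P7, P9, P5. Check, step by step:
  pool = (1, 3, 1, 3)
  P1 needs (0, 2, 1, 3) <= (1, 3, 1, 3) -> finishes; pool += (1, 2, 3, 3) = (2, 5, 4, 6)
  P4 needs (0, 5, 4, 1) <= (2, 5, 4, 6) -> finishes; pool += (0, 0, 1, 0) = (2, 5, 5, 6)
  P7 needs (2, 4, 5, 4) <= (2, 5, 5, 6) -> finishes; pool += (2, 0, 0, 1) = (4, 5, 5, 7)
  P9 needs (3, 4, 5, 4) <= (4, 5, 5, 7) -> finishes; pool += (2, 0, 0, 0) = (6, 5, 5, 7)
  P5 needs (5, 5, 5, 3) <= (6, 5, 5, 7) -> finishes; pool += (0, 0, 2, 3) = (6, 5, 7, 10)


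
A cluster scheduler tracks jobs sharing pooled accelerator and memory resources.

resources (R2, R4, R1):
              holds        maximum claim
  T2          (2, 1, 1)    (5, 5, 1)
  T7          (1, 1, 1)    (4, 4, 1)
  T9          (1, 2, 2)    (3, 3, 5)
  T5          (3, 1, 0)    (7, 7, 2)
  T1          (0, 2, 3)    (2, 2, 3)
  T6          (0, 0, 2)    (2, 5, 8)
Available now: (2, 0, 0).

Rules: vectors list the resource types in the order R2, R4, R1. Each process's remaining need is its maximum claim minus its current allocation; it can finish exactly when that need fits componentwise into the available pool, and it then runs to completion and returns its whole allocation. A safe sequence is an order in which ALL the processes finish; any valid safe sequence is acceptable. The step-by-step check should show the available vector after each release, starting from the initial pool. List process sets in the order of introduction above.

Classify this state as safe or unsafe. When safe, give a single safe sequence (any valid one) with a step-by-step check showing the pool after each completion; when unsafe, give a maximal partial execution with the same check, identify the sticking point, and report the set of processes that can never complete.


SAFE. One safe sequence: T1, T9, T2, T7, T6, T5.
Key observation: T1 is the earliest step where a requested resource binds exactly: need (2, 0, 0), pool (2, 0, 0) at its turn.
Step-by-step check:
  pool = (2, 0, 0)
  T1: need (2, 0, 0) fits (2, 0, 0); releases (0, 2, 3), pool now (2, 2, 3)
  T9: need (2, 1, 3) fits (2, 2, 3); releases (1, 2, 2), pool now (3, 4, 5)
  T2: need (3, 4, 0) fits (3, 4, 5); releases (2, 1, 1), pool now (5, 5, 6)
  T7: need (3, 3, 0) fits (5, 5, 6); releases (1, 1, 1), pool now (6, 6, 7)
  T6: need (2, 5, 6) fits (6, 6, 7); releases (0, 0, 2), pool now (6, 6, 9)
  T5: need (4, 6, 2) fits (6, 6, 9); releases (3, 1, 0), pool now (9, 7, 9)


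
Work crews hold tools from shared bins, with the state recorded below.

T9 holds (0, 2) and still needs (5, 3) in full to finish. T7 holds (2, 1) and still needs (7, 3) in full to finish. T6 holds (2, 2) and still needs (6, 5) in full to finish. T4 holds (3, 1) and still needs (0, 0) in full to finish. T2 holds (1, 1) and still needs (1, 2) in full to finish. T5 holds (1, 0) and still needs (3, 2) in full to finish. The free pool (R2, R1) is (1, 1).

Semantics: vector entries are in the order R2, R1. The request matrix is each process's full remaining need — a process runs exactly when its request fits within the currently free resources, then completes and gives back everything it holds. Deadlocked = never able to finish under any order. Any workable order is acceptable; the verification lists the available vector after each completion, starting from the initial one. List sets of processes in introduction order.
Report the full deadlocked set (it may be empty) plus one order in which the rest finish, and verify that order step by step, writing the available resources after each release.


The deadlocked set is empty.
Key observation: beginning at T4, releases accumulate fast enough that every process eventually fits.
A valid finishing order for the others: T4, T2, T9, T5, T6, T7. Step-by-step check:
  pool = (1, 1)
  T4: need (0, 0) fits (1, 1); releases (3, 1), pool now (4, 2)
  T2: need (1, 2) fits (4, 2); releases (1, 1), pool now (5, 3)
  T9: need (5, 3) fits (5, 3); releases (0, 2), pool now (5, 5)
  T5: need (3, 2) fits (5, 5); releases (1, 0), pool now (6, 5)
  T6: need (6, 5) fits (6, 5); releases (2, 2), pool now (8, 7)
  T7: need (7, 3) fits (8, 7); releases (2, 1), pool now (10, 8)


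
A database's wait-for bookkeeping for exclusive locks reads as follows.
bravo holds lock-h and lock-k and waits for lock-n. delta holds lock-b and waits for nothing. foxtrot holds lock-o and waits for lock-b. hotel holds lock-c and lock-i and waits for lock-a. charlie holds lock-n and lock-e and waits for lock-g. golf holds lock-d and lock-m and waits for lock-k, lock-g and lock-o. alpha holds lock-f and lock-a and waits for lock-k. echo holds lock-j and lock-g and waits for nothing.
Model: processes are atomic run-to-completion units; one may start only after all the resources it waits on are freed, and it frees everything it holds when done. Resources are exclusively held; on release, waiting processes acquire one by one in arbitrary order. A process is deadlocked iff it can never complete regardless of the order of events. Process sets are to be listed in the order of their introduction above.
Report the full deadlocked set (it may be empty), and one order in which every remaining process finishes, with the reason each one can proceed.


Nothing here is deadlocked.
Key observation: no waiting chain loops back on itself — every chain ends at a process that waits on nothing, so everyone eventually runs.
One completion order for the rest: delta, foxtrot, echo, charlie, bravo, golf, alpha, hotel.
Step-by-step check:
  delta waits on nothing -> runs at once and releases lock-b
  foxtrot: everything it awaited (lock-b) is free; runs, freeing lock-o
  echo waits on nothing -> runs at once and releases lock-j and lock-g
  charlie: everything it awaited (lock-g) is free; runs, freeing lock-n and lock-e
  bravo: everything it awaited (lock-n) is free; runs, freeing lock-h and lock-k
  golf: everything it awaited (lock-k, lock-g and lock-o) is free; runs, freeing lock-d and lock-m
  alpha: everything it awaited (lock-k) is free; runs, freeing lock-f and lock-a
  hotel: everything it awaited (lock-a) is free; runs, freeing lock-c and lock-i


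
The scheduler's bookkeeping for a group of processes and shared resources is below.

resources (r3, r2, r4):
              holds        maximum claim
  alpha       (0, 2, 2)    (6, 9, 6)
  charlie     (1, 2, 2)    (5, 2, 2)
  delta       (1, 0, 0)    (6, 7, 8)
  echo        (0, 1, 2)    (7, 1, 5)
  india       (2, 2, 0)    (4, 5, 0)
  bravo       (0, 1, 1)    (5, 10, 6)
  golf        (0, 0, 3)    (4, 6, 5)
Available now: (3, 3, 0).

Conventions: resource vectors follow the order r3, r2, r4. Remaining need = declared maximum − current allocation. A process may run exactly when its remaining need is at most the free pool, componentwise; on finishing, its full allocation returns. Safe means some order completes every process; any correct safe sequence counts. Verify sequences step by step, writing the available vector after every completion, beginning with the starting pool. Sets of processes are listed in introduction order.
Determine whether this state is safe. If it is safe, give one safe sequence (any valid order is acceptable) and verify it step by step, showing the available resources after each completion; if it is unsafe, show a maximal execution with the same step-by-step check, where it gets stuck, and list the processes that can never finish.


SAFE, for example via the order india, charlie, golf, alpha, bravo, delta, echo.
Key observation: the order's first zero-slack moment is india ((2, 3, 0) needed, (3, 3, 0) free — a requested resource with nothing to spare).
Step-by-step check:
  pool = (3, 3, 0)
  india needs (2, 3, 0) <= (3, 3, 0) -> finishes; pool += (2, 2, 0) = (5, 5, 0)
  charlie needs (4, 0, 0) <= (5, 5, 0) -> finishes; pool += (1, 2, 2) = (6, 7, 2)
  golf needs (4, 6, 2) <= (6, 7, 2) -> finishes; pool += (0, 0, 3) = (6, 7, 5)
  alpha needs (6, 7, 4) <= (6, 7, 5) -> finishes; pool += (0, 2, 2) = (6, 9, 7)
  bravo needs (5, 9, 5) <= (6, 9, 7) -> finishes; pool += (0, 1, 1) = (6, 10, 8)
  delta needs (5, 7, 8) <= (6, 10, 8) -> finishes; pool += (1, 0, 0) = (7, 10, 8)
  echo needs (7, 0, 3) <= (7, 10, 8) -> finishes; pool += (0, 1, 2) = (7, 11, 10)


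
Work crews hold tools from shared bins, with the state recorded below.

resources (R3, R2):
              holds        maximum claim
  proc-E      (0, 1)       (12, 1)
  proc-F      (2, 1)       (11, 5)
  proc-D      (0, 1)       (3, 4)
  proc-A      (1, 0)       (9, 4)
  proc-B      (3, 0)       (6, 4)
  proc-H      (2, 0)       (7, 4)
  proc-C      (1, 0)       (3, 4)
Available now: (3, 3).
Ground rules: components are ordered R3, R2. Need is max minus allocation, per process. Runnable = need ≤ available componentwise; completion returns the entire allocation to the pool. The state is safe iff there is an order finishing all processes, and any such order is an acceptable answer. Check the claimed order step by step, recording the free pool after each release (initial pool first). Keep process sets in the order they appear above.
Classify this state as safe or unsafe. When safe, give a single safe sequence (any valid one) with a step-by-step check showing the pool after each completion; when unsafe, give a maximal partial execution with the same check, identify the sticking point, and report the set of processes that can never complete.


SAFE, for example via the order proc-D, proc-B, proc-H, proc-A, proc-F, proc-C, proc-E.
Key observation: the order's first zero-slack moment is proc-D ((3, 3) needed, (3, 3) free — a requested resource with nothing to spare).
Step-by-step check:
  pool = (3, 3)
  proc-D: need (3, 3) fits (3, 3); releases (0, 1), pool now (3, 4)
  proc-B: need (3, 4) fits (3, 4); releases (3, 0), pool now (6, 4)
  proc-H: need (5, 4) fits (6, 4); releases (2, 0), pool now (8, 4)
  proc-A: need (8, 4) fits (8, 4); releases (1, 0), pool now (9, 4)
  proc-F: need (9, 4) fits (9, 4); releases (2, 1), pool now (11, 5)
  proc-C: need (2, 4) fits (11, 5); releases (1, 0), pool now (12, 5)
  proc-E: need (12, 0) fits (12, 5); releases (0, 1), pool now (12, 6)


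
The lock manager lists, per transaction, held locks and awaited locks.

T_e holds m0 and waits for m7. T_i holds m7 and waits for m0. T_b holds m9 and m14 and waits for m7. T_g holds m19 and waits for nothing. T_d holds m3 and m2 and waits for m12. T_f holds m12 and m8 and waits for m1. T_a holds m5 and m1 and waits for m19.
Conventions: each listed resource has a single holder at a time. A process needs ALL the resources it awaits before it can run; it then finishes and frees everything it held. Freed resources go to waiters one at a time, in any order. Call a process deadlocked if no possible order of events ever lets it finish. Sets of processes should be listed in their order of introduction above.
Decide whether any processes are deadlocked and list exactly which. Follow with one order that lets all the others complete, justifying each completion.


The deadlocked set is T_e, T_i and T_b.
Key observation: the waits loop around T_e -> T_i -> T_e with no way out; T_b waits into the deadlock from upstream.
The rest can finish in the order T_g, T_a, T_f, T_d.
Verifying each step:
  T_g: no waits; runs immediately, freeing m19
  run T_a (all its waits — m19 — are resolved); releases m5 and m1
  run T_f (all its waits — m1 — are resolved); releases m12 and m8
  run T_d (all its waits — m12 — are resolved); releases m3 and m2


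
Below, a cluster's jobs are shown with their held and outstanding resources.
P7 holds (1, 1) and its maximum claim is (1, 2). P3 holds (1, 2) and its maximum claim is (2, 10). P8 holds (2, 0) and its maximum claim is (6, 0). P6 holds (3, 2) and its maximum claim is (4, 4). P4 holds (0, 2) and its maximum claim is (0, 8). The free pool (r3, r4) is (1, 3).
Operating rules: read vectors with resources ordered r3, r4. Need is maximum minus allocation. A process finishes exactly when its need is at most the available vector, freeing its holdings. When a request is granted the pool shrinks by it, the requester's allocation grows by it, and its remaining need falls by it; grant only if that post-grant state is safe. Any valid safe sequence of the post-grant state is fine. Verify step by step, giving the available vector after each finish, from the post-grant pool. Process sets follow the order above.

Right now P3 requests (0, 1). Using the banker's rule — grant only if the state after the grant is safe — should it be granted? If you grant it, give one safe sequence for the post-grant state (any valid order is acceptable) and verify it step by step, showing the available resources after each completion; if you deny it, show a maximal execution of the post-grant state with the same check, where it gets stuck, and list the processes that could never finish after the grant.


DENY. Granting would leave the state unsafe.
Key observation: once P6, P7, P8 finish, the pool peaks at (7, 5) — and every remaining process still needs more r4 than that.
Pretend the grant happened; the run P6, P7, P8 goes as far as possible. Walking it through:
  pool = (1, 2)
  run P6 (needs (1, 2), free (1, 2)); after release of (3, 2) the pool is (4, 4)
  run P7 (needs (0, 1), free (4, 4)); after release of (1, 1) the pool is (5, 5)
  run P8 (needs (4, 0), free (5, 5)); after release of (2, 0) the pool is (7, 5)
  P3 cannot run: need (1, 7) vs free (7, 5) (insufficient r4)
  P4 cannot run: need (0, 6) vs free (7, 5) (insufficient r4)
Post-grant, the permanently blocked set is P3 and P4.


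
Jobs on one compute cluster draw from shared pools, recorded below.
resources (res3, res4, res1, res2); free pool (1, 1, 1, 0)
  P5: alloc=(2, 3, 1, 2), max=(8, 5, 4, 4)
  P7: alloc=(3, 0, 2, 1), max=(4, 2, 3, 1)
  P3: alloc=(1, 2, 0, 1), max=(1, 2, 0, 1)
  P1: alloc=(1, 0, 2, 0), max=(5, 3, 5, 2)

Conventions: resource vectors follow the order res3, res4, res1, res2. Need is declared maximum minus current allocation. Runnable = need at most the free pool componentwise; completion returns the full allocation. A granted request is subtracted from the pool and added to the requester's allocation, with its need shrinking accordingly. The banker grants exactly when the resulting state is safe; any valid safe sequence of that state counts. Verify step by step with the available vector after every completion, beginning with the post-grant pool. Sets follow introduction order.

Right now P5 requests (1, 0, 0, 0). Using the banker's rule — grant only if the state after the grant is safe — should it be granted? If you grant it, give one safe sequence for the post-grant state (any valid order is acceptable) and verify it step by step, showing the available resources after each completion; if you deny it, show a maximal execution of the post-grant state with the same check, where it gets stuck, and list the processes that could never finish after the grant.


GRANT: granting preserves safety; a valid post-grant sequence is P3, P7, P1, P5.
Key observation: after the grant the pool drops to (0, 1, 1, 0), which still lets P3 finish first and unwind the rest.
Check on the post-grant state, step by step:
  pool = (0, 1, 1, 0)
  run P3 (needs (0, 0, 0, 0), free (0, 1, 1, 0)); after release of (1, 2, 0, 1) the pool is (1, 3, 1, 1)
  run P7 (needs (1, 2, 1, 0), free (1, 3, 1, 1)); after release of (3, 0, 2, 1) the pool is (4, 3, 3, 2)
  run P1 (needs (4, 3, 3, 2), free (4, 3, 3, 2)); after release of (1, 0, 2, 0) the pool is (5, 3, 5, 2)
  run P5 (needs (5, 2, 3, 2), free (5, 3, 5, 2)); after release of (3, 3, 1, 2) the pool is (8, 6, 6, 4)


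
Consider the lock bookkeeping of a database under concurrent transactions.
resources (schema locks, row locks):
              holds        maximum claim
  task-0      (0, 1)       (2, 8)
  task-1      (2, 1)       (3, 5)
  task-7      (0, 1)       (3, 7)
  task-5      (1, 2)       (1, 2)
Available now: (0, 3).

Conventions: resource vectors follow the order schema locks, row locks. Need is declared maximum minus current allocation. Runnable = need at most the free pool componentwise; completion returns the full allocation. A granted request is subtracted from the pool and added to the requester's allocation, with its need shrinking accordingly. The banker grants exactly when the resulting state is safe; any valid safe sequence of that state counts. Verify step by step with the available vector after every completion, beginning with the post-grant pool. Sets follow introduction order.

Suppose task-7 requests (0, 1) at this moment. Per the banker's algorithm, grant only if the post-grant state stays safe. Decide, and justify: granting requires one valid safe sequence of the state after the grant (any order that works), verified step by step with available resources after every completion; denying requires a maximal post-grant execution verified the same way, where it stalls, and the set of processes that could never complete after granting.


GRANT. The post-grant state is safe; one safe sequence: task-5, task-1, task-7, task-0.
Key observation: with (0, 2) left after the transfer, task-5 can run at once — the state stays safe.
Verifying the post-grant state step by step:
  pool = (0, 2)
  task-5 needs (0, 0) <= (0, 2) -> finishes; pool += (1, 2) = (1, 4)
  task-1 needs (1, 4) <= (1, 4) -> finishes; pool += (2, 1) = (3, 5)
  task-7 needs (3, 5) <= (3, 5) -> finishes; pool += (0, 2) = (3, 7)
  task-0 needs (2, 7) <= (3, 7) -> finishes; pool += (0, 1) = (3, 8)


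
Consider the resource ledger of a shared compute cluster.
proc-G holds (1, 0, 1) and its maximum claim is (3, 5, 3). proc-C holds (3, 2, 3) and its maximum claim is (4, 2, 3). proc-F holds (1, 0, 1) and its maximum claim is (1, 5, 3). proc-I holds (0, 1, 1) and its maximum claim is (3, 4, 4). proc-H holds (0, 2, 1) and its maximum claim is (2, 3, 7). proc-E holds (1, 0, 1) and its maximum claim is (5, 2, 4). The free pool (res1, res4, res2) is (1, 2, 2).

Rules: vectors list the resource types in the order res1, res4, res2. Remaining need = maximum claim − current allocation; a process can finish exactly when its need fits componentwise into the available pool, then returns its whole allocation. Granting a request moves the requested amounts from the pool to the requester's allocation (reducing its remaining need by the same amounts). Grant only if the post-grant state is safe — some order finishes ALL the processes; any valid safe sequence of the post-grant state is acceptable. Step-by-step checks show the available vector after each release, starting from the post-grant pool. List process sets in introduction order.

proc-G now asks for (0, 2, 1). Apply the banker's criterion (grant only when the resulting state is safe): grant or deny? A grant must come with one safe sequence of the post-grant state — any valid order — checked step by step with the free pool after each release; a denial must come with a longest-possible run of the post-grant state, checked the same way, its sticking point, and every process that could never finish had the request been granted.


DENY. Granting would leave the state unsafe.
Key observation: after proc-C, proc-E the pool peaks at (5, 2, 5), and each blocked process is short somewhere: proc-G on res4; proc-F on res4; proc-I on res4; proc-H on res2.
After a pretend grant, a maximal execution: proc-C, proc-E — then nothing else fits. Verifying each step:
  pool = (1, 0, 1)
  proc-C needs (1, 0, 0) <= (1, 0, 1) -> finishes; pool += (3, 2, 3) = (4, 2, 4)
  proc-E needs (4, 2, 3) <= (4, 2, 4) -> finishes; pool += (1, 0, 1) = (5, 2, 5)
  proc-G still needs (2, 3, 1) but only (5, 2, 5) is free — short on res4
  proc-F still needs (0, 5, 2) but only (5, 2, 5) is free — short on res4
  proc-I still needs (3, 3, 3) but only (5, 2, 5) is free — short on res4
  proc-H still needs (2, 1, 6) but only (5, 2, 5) is free — short on res2
Processes that could never finish after the grant: proc-G, proc-F, proc-I and proc-H.


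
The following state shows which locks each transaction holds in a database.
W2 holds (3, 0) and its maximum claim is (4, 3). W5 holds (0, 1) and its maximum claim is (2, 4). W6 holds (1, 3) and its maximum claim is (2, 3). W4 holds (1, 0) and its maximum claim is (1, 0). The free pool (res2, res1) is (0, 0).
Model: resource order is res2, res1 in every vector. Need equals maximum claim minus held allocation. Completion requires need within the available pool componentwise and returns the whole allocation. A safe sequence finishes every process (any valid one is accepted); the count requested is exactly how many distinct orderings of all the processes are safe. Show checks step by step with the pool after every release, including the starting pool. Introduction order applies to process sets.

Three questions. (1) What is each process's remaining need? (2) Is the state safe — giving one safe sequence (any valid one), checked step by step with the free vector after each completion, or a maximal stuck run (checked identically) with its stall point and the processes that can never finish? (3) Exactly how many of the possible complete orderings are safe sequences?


(1) Outstanding need per process (order res2, res1):
  W2: (1, 3)
  W5: (2, 3)
  W6: (1, 0)
  W4: (0, 0)
(2) The state is SAFE; one workable sequence: W4, W6, W5, W2.
Key observation: reading the order forward, W6 is the first process whose need (1, 0) meets the free pool (1, 0) exactly on a resource it requests.
Step-by-step check:
  pool = (0, 0)
  W4 needs (0, 0) <= (0, 0) -> finishes; pool += (1, 0) = (1, 0)
  W6 needs (1, 0) <= (1, 0) -> finishes; pool += (1, 3) = (2, 3)
  W5 needs (2, 3) <= (2, 3) -> finishes; pool += (0, 1) = (2, 4)
  W2 needs (1, 3) <= (2, 4) -> finishes; pool += (3, 0) = (5, 4)
(3) The exact count: 2 of the possible complete orderings are safe sequences.


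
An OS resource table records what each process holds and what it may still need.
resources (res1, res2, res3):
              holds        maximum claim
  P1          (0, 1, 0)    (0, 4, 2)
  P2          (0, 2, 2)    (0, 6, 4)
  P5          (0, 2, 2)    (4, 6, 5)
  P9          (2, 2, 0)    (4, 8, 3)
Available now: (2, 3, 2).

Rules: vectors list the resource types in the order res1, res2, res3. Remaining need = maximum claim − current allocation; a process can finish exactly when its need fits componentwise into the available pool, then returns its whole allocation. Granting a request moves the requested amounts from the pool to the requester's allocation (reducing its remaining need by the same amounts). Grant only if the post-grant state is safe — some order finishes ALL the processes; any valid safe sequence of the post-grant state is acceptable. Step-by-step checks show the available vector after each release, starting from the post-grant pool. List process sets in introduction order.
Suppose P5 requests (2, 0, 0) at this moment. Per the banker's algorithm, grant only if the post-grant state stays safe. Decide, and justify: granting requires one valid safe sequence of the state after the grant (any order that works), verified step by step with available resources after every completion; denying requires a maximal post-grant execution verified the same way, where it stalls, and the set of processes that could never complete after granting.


DENY. Granting would leave the state unsafe.
Key observation: P1, P2 can finish, but then (0, 6, 4) is all there is, and the blocked group's res1 demands exceed it.
On the post-grant state, P1, P2 is a maximal run — nothing extends it. Check, step by step:
  pool = (0, 3, 2)
  run P1 (needs (0, 3, 2), free (0, 3, 2)); after release of (0, 1, 0) the pool is (0, 4, 2)
  run P2 (needs (0, 4, 2), free (0, 4, 2)); after release of (0, 2, 2) the pool is (0, 6, 4)
  P5 cannot run: need (2, 4, 3) vs free (0, 6, 4) (insufficient res1)
  P9 cannot run: need (2, 6, 3) vs free (0, 6, 4) (insufficient res1)
Post-grant, the permanently blocked set is P5 and P9.


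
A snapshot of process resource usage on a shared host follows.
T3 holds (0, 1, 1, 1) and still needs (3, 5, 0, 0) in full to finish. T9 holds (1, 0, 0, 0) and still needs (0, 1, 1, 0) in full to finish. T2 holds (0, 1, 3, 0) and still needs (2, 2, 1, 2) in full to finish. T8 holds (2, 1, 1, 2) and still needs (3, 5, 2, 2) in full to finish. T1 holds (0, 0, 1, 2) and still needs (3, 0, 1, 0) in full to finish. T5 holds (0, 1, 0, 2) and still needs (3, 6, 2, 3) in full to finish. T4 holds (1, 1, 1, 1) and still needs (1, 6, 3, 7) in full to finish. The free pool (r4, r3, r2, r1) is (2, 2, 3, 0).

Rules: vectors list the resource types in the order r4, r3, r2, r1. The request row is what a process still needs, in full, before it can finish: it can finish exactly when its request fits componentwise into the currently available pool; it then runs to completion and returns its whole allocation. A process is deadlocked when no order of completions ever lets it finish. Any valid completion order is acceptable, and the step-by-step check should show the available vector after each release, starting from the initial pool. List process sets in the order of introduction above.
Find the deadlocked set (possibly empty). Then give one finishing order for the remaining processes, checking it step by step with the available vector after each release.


Deadlocked set: T3, T8, T5 and T4.
Key observation: after T9, T1, T2 complete, (3, 3, 7, 2) is the best the pool ever gets, yet each leftover process wants more r3.
One completion order for the rest: T9, T1, T2. Step-by-step check:
  pool = (2, 2, 3, 0)
  T9 needs (0, 1, 1, 0) <= (2, 2, 3, 0) -> finishes; pool += (1, 0, 0, 0) = (3, 2, 3, 0)
  T1 needs (3, 0, 1, 0) <= (3, 2, 3, 0) -> finishes; pool += (0, 0, 1, 2) = (3, 2, 4, 2)
  T2 needs (2, 2, 1, 2) <= (3, 2, 4, 2) -> finishes; pool += (0, 1, 3, 0) = (3, 3, 7, 2)
The blocked processes can never fit:
  T3 still needs (3, 5, 0, 0) but only (3, 3, 7, 2) is free — short on r3
  T8 still needs (3, 5, 2, 2) but only (3, 3, 7, 2) is free — short on r3
  T5 still needs (3, 6, 2, 3) but only (3, 3, 7, 2) is free — short on r3 and r1
  T4 still needs (1, 6, 3, 7) but only (3, 3, 7, 2) is free — short on r3 and r1


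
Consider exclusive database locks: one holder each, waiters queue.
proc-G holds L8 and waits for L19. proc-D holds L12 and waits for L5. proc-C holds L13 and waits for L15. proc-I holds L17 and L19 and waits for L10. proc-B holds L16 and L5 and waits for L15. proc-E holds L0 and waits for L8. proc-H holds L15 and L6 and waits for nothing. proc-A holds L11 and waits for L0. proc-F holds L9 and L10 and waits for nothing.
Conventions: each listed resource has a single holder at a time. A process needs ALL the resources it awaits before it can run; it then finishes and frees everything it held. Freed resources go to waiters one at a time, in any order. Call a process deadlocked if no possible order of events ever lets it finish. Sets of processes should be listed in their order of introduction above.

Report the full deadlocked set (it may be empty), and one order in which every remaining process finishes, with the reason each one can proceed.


No process is deadlocked.
Key observation: no waiting chain loops back on itself — every chain ends at a process that waits on nothing, so everyone eventually runs.
One completion order for the rest: proc-F, proc-H, proc-I, proc-G, proc-C, proc-E, proc-A, proc-B, proc-D.
Step-by-step check:
  run proc-F (it waits on nothing); releases L9 and L10
  run proc-H (it waits on nothing); releases L15 and L6
  proc-I waits on L10 — all released -> runs and releases L17 and L19
  proc-G waits on L19 — all released -> runs and releases L8
  proc-C waits on L15 — all released -> runs and releases L13
  proc-E waits on L8 — all released -> runs and releases L0
  proc-A waits on L0 — all released -> runs and releases L11
  proc-B waits on L15 — all released -> runs and releases L16 and L5
  proc-D waits on L5 — all released -> runs and releases L12


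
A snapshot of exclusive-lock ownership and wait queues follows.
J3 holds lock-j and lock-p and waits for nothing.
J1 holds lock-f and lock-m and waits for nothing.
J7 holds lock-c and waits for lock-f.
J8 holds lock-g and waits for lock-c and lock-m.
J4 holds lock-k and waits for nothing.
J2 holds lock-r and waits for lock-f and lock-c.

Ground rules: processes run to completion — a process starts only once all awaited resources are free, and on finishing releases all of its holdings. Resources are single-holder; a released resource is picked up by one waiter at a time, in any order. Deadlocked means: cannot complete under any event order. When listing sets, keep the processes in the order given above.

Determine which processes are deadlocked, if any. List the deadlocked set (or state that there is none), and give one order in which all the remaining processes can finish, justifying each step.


Nothing here is deadlocked.
Key observation: the wait relation is loop-free; peeling off processes with no waits unwinds the whole state.
A valid finishing order for the others: J1, J7, J2, J3, J4, J8.
Verifying each step:
  J1: no waits; runs immediately, freeing lock-f and lock-m
  J7: everything it awaited (lock-f) is free; runs, freeing lock-c
  J2: everything it awaited (lock-f and lock-c) is free; runs, freeing lock-r
  J3: no waits; runs immediately, freeing lock-j and lock-p
  J4: no waits; runs immediately, freeing lock-k
  J8: everything it awaited (lock-c and lock-m) is free; runs, freeing lock-g


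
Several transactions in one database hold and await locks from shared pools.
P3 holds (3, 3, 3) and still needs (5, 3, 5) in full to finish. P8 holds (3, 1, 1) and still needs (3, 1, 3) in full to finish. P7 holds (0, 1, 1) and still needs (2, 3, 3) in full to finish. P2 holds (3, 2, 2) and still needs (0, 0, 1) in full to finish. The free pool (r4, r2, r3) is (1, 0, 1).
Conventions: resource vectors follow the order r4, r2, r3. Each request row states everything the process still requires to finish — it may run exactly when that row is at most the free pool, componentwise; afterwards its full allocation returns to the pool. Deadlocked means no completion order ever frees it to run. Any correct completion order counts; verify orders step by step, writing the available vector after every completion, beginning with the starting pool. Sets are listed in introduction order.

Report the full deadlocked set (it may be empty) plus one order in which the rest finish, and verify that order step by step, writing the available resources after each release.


No process is deadlocked.
Key observation: P2 fits the free pool immediately, and its release cascades until everyone finishes.
One completion order for the rest: P2, P8, P7, P3. Check, step by step:
  pool = (1, 0, 1)
  P2 needs (0, 0, 1) <= (1, 0, 1) -> finishes; pool += (3, 2, 2) = (4, 2, 3)
  P8 needs (3, 1, 3) <= (4, 2, 3) -> finishes; pool += (3, 1, 1) = (7, 3, 4)
  P7 needs (2, 3, 3) <= (7, 3, 4) -> finishes; pool += (0, 1, 1) = (7, 4, 5)
  P3 needs (5, 3, 5) <= (7, 4, 5) -> finishes; pool += (3, 3, 3) = (10, 7, 8)
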